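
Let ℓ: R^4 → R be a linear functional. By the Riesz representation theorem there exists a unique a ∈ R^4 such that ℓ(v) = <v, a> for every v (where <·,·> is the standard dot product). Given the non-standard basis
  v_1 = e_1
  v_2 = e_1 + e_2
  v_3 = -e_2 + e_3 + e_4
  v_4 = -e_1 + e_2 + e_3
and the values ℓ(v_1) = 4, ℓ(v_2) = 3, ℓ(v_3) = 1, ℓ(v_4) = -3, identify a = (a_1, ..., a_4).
a = (4, -1, 2, -2)

Write a = (a_1, ..., a_4) in the standard basis. For each basis vector v_i, ℓ(v_i) = <v_i, a> is a linear equation in the a_j's. Collect the n equations into a matrix system V a = ℓ, where row i of V is v_i (expressed in the standard basis). Since V is invertible (lower-triangular with 1s on the diagonal, up to permutation), solve by back-substitution:
  V =
[[1, 0, 0, 0],
 [1, 1, 0, 0],
 [0, -1, 1, 1],
 [-1, 1, 1, 0]]
  V a = (4, 3, 1, -3)
Solving gives a = (4, -1, 2, -2).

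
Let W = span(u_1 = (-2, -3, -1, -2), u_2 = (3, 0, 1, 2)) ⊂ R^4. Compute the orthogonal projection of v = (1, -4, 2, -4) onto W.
proj_W(v) = (-16/131, -573/131, -69/131, -138/131)

Set up U = [u_1 | ... | u_2] ∈ R^(4×2). The projector onto W = col(U) is P = U (U^T U)^(-1) U^T.
Compute U^T U =
  [18, -11]
  [-11, 14],
and U^T v = (16, -3).
Solve U^T U · c = U^T v for the coefficients: c = (191/131, 122/131). The projection is proj_W(v) = U c.
Check: (v - proj_W(v)) · u_1 = 0  (should be 0).
Check: (v - proj_W(v)) · u_2 = 0  (should be 0).
Result: proj_W(v) = (-16/131, -573/131, -69/131, -138/131).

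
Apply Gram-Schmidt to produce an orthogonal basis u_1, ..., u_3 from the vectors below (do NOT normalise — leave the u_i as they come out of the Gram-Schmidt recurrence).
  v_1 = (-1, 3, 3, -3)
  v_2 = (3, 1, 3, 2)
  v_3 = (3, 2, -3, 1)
Orthogonal basis:
  u_1 = (-1, 3, 3, -3)
  u_2 = (87/28, 19/28, 75/28, 65/28)
  u_3 = (1269/635, 1788/635, -333/127, -60/127)

Apply the Gram-Schmidt recurrence
  u_1 = v_1
  u_i = v_i − Σ_{j<i} ((v_i · u_j) / (u_j · u_j)) · u_j.

Step by step this gives:
  u_1 = (-1, 3, 3, -3)
  u_2 = (87/28, 19/28, 75/28, 65/28)
  u_3 = (1269/635, 1788/635, -333/127, -60/127)

Orthogonality check:
  u_2 · u_1 = 0 (should be 0)
  u_3 · u_1 = 0 (should be 0)
  u_3 · u_2 = 0 (should be 0)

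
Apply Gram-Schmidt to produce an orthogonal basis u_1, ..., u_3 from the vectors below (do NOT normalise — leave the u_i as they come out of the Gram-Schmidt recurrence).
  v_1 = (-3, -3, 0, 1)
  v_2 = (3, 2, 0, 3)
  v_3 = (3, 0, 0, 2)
Orthogonal basis:
  u_1 = (-3, -3, 0, 1)
  u_2 = (21/19, 2/19, 0, 69/19)
  u_3 = (297/274, -162/137, 0, -81/274)

Apply the Gram-Schmidt recurrence
  u_1 = v_1
  u_i = v_i − Σ_{j<i} ((v_i · u_j) / (u_j · u_j)) · u_j.

Step by step this gives:
  u_1 = (-3, -3, 0, 1)
  u_2 = (21/19, 2/19, 0, 69/19)
  u_3 = (297/274, -162/137, 0, -81/274)

Orthogonality check:
  u_2 · u_1 = 0 (should be 0)
  u_3 · u_1 = 0 (should be 0)
  u_3 · u_2 = 0 (should be 0)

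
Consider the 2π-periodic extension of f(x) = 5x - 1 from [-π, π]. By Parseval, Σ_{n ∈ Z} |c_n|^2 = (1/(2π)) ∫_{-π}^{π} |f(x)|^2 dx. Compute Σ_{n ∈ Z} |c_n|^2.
Σ |c_n|^2 = 25π^2/3 + 1

Expand and integrate term by term over [-π, π]:
  ∫ (5x)^2 dx = 25·(2π^3/3); ∫ 2·5·(-1)·x dx = 0 (odd integrand); ∫ (-1)^2 dx = 1·2π.
So (1/(2π)) ∫_{-π}^{π} (5x - 1)^2 dx = 25π^2/3 + 1 = 25π^2/3 + 1.
Parseval ⇒ Σ |c_n|^2 = 25π^2/3 + 1.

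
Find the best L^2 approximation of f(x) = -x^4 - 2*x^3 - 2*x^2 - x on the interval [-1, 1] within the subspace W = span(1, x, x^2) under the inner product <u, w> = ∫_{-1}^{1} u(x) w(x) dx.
g(x) = -20*x^2/7 - 11*x/5 + 3/35

The best approximation g ∈ W is the orthogonal projection of f onto W. Writing g = a_0 + a_1 x + a_2 x^2, the coefficients solve the normal equations G · a = b where
  G_{ij} = <φ_i, φ_j> and b_i = <f, φ_i>, with φ_0 = 1, φ_1 = x, φ_2 = x^2.
G =
  [2, 0, 2/3]
  [0, 2/3, 0]
  [2/3, 0, 2/5],
b = (-26/15, -22/15, -38/35).
Solving gives a_0 = 3/35, a_1 = -11/5, a_2 = -20/7, so
  g(x) = -20*x^2/7 - 11*x/5 + 3/35.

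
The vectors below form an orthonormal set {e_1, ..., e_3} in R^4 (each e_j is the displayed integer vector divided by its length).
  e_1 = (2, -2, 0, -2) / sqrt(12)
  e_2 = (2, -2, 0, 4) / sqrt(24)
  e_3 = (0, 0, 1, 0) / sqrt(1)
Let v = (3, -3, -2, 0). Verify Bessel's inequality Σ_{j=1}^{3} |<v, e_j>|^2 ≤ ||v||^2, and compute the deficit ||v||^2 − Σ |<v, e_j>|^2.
Σ |<v, e_j>|^2 = 22; ||v||^2 = 22; deficit = 0

Write each e_j = u_j / sqrt(<u_j, u_j>) where u_j is the displayed integer vector. Then <v, e_j> = <v, u_j> / sqrt(<u_j, u_j>), so |<v, e_j>|^2 = <v, u_j>^2 / <u_j, u_j>.
Coefficients: <v, e_1> = 12/sqrt(12), <v, e_2> = 12/sqrt(24), <v, e_3> = -2/sqrt(1).
Square and sum: Σ |<v, e_j>|^2 = 22.
Compute ||v||^2 = v·v = 22.
Deficit = 22 − 22 = 0 ≥ 0, confirming Bessel's inequality. (The deficit equals ||v − Σ <v,e_j> e_j||^2, the squared distance from v to span{e_j}.)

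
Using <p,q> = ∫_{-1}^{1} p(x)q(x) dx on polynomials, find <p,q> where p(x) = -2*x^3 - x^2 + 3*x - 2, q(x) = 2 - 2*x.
<p,q> = -176/15

Expand the product: p(x)·q(x) = 4*x^4 - 2*x^3 - 8*x^2 + 10*x - 4.
∫_{-1}^{1} of each monomial x^k gives [2/(k+1) if k even, 0 if k odd]. Integrating term-by-term (or equivalently evaluating the antiderivative F(x) = 4*x^5/5 - x^4/2 - 8*x^3/3 + 5*x^2 - 4*x at the endpoints):
  F(1) − F(−1) = -41/30 − (311/30) = -176/15.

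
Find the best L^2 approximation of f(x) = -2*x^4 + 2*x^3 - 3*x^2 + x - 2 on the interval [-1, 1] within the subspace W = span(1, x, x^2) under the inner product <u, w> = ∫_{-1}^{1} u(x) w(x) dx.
g(x) = -33*x^2/7 + 11*x/5 - 64/35

The best approximation g ∈ W is the orthogonal projection of f onto W. Writing g = a_0 + a_1 x + a_2 x^2, the coefficients solve the normal equations G · a = b where
  G_{ij} = <φ_i, φ_j> and b_i = <f, φ_i>, with φ_0 = 1, φ_1 = x, φ_2 = x^2.
G =
  [2, 0, 2/3]
  [0, 2/3, 0]
  [2/3, 0, 2/5],
b = (-34/5, 22/15, -326/105).
Solving gives a_0 = -64/35, a_1 = 11/5, a_2 = -33/7, so
  g(x) = -33*x^2/7 + 11*x/5 - 64/35.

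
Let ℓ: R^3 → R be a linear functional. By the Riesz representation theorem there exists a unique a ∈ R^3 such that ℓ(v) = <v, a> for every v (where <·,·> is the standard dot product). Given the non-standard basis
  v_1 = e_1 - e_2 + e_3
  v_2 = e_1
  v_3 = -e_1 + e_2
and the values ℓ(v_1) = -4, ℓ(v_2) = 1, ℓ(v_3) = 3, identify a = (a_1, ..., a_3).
a = (1, 4, -1)

Write a = (a_1, ..., a_3) in the standard basis. For each basis vector v_i, ℓ(v_i) = <v_i, a> is a linear equation in the a_j's. Collect the n equations into a matrix system V a = ℓ, where row i of V is v_i (expressed in the standard basis). Since V is invertible (lower-triangular with 1s on the diagonal, up to permutation), solve by back-substitution:
  V =
[[1, -1, 1],
 [1, 0, 0],
 [-1, 1, 0]]
  V a = (-4, 1, 3)
Solving gives a = (1, 4, -1).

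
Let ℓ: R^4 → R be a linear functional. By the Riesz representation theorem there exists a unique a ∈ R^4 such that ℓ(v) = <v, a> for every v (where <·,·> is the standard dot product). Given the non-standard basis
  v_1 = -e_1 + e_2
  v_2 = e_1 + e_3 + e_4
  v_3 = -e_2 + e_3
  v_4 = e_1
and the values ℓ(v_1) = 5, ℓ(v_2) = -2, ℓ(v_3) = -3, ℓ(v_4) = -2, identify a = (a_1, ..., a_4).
a = (-2, 3, 0, 0)

Write a = (a_1, ..., a_4) in the standard basis. For each basis vector v_i, ℓ(v_i) = <v_i, a> is a linear equation in the a_j's. Collect the n equations into a matrix system V a = ℓ, where row i of V is v_i (expressed in the standard basis). Since V is invertible (lower-triangular with 1s on the diagonal, up to permutation), solve by back-substitution:
  V =
[[-1, 1, 0, 0],
 [1, 0, 1, 1],
 [0, -1, 1, 0],
 [1, 0, 0, 0]]
  V a = (5, -2, -3, -2)
Solving gives a = (-2, 3, 0, 0).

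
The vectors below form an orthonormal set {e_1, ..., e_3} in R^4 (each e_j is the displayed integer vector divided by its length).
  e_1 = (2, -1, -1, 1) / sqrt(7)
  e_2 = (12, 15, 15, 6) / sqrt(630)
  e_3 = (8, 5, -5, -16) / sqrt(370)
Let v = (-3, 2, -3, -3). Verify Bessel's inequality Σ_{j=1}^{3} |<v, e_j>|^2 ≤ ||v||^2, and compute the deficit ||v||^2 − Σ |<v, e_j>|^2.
Σ |<v, e_j>|^2 = 858/37; ||v||^2 = 31; deficit = 289/37

Write each e_j = u_j / sqrt(<u_j, u_j>) where u_j is the displayed integer vector. Then <v, e_j> = <v, u_j> / sqrt(<u_j, u_j>), so |<v, e_j>|^2 = <v, u_j>^2 / <u_j, u_j>.
Coefficients: <v, e_1> = -8/sqrt(7), <v, e_2> = -69/sqrt(630), <v, e_3> = 49/sqrt(370).
Square and sum: Σ |<v, e_j>|^2 = 858/37.
Compute ||v||^2 = v·v = 31.
Deficit = 31 − 858/37 = 289/37 ≥ 0, confirming Bessel's inequality. (The deficit equals ||v − Σ <v,e_j> e_j||^2, the squared distance from v to span{e_j}.)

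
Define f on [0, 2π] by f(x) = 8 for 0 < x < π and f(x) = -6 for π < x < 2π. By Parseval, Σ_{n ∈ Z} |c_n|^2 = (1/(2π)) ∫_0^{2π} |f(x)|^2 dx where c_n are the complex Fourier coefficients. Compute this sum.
Σ |c_n|^2 = 50

Parseval equates the L^2 energy of f (normalised by 1/(2π)) with the ℓ^2 sum of its Fourier coefficients: (1/(2π)) ∫_0^{2π} |f|^2 = Σ |c_n|^2.
Compute the left side: (1/(2π)) [∫_0^π 8^2 dx + ∫_π^{2π} (-6)^2 dx] = (1/(2π)) · (64π + 36π) = (64 + 36)/2 = 50.
So Σ_{n ∈ Z} |c_n|^2 = 50.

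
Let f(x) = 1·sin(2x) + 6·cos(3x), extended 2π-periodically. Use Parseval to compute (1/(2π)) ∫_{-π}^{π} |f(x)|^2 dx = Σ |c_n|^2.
Σ |c_n|^2 = 37/2

Expand |f|^2 and use orthogonality of {sin(nx), cos(mx)} on [-π, π]:
  ∫_{-π}^{π} sin(nx)^2 dx = π, ∫ cos(mx)^2 dx = π, and cross terms integrate to 0.
So ∫_{-π}^{π} f(x)^2 dx = 1^2 · π + 6^2 · π = (1 + 36)π.
Divide by 2π: (1 + 36)/2 = 37/2.
By Parseval, this equals Σ |c_n|^2.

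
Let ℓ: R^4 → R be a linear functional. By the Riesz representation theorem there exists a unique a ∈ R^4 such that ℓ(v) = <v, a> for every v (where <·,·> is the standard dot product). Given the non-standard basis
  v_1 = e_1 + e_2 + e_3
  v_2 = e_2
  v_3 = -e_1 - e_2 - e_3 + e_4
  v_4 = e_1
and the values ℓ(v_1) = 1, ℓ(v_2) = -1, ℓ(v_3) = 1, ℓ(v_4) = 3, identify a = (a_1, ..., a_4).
a = (3, -1, -1, 2)

Write a = (a_1, ..., a_4) in the standard basis. For each basis vector v_i, ℓ(v_i) = <v_i, a> is a linear equation in the a_j's. Collect the n equations into a matrix system V a = ℓ, where row i of V is v_i (expressed in the standard basis). Since V is invertible (lower-triangular with 1s on the diagonal, up to permutation), solve by back-substitution:
  V =
[[1, 1, 1, 0],
 [0, 1, 0, 0],
 [-1, -1, -1, 1],
 [1, 0, 0, 0]]
  V a = (1, -1, 1, 3)
Solving gives a = (3, -1, -1, 2).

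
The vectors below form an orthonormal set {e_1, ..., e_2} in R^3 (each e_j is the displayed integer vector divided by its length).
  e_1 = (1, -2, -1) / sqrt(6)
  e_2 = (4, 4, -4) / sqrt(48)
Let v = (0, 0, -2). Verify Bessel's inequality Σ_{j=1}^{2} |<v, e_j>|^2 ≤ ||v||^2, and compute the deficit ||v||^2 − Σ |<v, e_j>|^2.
Σ |<v, e_j>|^2 = 2; ||v||^2 = 4; deficit = 2

Write each e_j = u_j / sqrt(<u_j, u_j>) where u_j is the displayed integer vector. Then <v, e_j> = <v, u_j> / sqrt(<u_j, u_j>), so |<v, e_j>|^2 = <v, u_j>^2 / <u_j, u_j>.
Coefficients: <v, e_1> = 2/sqrt(6), <v, e_2> = 8/sqrt(48).
Square and sum: Σ |<v, e_j>|^2 = 2.
Compute ||v||^2 = v·v = 4.
Deficit = 4 − 2 = 2 ≥ 0, confirming Bessel's inequality. (The deficit equals ||v − Σ <v,e_j> e_j||^2, the squared distance from v to span{e_j}.)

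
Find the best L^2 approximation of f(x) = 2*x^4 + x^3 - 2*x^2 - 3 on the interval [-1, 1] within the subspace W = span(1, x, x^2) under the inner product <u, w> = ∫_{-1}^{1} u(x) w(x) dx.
g(x) = -2*x^2/7 + 3*x/5 - 111/35

The best approximation g ∈ W is the orthogonal projection of f onto W. Writing g = a_0 + a_1 x + a_2 x^2, the coefficients solve the normal equations G · a = b where
  G_{ij} = <φ_i, φ_j> and b_i = <f, φ_i>, with φ_0 = 1, φ_1 = x, φ_2 = x^2.
G =
  [2, 0, 2/3]
  [0, 2/3, 0]
  [2/3, 0, 2/5],
b = (-98/15, 2/5, -78/35).
Solving gives a_0 = -111/35, a_1 = 3/5, a_2 = -2/7, so
  g(x) = -2*x^2/7 + 3*x/5 - 111/35.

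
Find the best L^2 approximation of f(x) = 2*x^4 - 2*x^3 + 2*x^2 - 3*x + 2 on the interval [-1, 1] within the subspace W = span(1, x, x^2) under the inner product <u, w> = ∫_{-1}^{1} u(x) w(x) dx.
g(x) = 26*x^2/7 - 21*x/5 + 64/35

The best approximation g ∈ W is the orthogonal projection of f onto W. Writing g = a_0 + a_1 x + a_2 x^2, the coefficients solve the normal equations G · a = b where
  G_{ij} = <φ_i, φ_j> and b_i = <f, φ_i>, with φ_0 = 1, φ_1 = x, φ_2 = x^2.
G =
  [2, 0, 2/3]
  [0, 2/3, 0]
  [2/3, 0, 2/5],
b = (92/15, -14/5, 284/105).
Solving gives a_0 = 64/35, a_1 = -21/5, a_2 = 26/7, so
  g(x) = 26*x^2/7 - 21*x/5 + 64/35.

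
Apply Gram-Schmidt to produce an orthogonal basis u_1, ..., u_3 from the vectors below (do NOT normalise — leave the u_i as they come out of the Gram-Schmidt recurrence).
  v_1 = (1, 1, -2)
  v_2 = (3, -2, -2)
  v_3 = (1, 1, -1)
Orthogonal basis:
  u_1 = (1, 1, -2)
  u_2 = (13/6, -17/6, -1/3)
  u_3 = (30/77, 20/77, 25/77)

Apply the Gram-Schmidt recurrence
  u_1 = v_1
  u_i = v_i − Σ_{j<i} ((v_i · u_j) / (u_j · u_j)) · u_j.

Step by step this gives:
  u_1 = (1, 1, -2)
  u_2 = (13/6, -17/6, -1/3)
  u_3 = (30/77, 20/77, 25/77)

Orthogonality check:
  u_2 · u_1 = 0 (should be 0)
  u_3 · u_1 = 0 (should be 0)
  u_3 · u_2 = 0 (should be 0)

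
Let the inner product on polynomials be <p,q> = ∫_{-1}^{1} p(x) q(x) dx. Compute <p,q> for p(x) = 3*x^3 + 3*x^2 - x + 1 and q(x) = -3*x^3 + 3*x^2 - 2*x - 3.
<p,q> = -928/105

Expand the product: p(x)·q(x) = -9*x^6 + 6*x^4 - 21*x^3 - 4*x^2 + x - 3.
∫_{-1}^{1} of each monomial x^k gives [2/(k+1) if k even, 0 if k odd]. Integrating term-by-term (or equivalently evaluating the antiderivative F(x) = -9*x^7/7 + 6*x^5/5 - 21*x^4/4 - 4*x^3/3 + x^2/2 - 3*x at the endpoints):
  F(1) − F(−1) = -3851/420 − (-139/420) = -928/105.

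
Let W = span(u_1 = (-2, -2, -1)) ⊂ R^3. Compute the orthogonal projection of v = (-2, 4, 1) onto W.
proj_W(v) = (10/9, 10/9, 5/9)

Set up U = [u_1 | ... | u_1] ∈ R^(3×1). The projector onto W = col(U) is P = U (U^T U)^(-1) U^T.
Compute U^T U =
  [9],
and U^T v = (-5).
Solve U^T U · c = U^T v for the coefficients: c = (-5/9). The projection is proj_W(v) = U c.
Check: (v - proj_W(v)) · u_1 = 0  (should be 0).
Result: proj_W(v) = (10/9, 10/9, 5/9).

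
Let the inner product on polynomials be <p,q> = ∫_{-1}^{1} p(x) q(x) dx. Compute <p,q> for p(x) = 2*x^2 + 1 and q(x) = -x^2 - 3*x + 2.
<p,q> = 26/5

Expand the product: p(x)·q(x) = -2*x^4 - 6*x^3 + 3*x^2 - 3*x + 2.
∫_{-1}^{1} of each monomial x^k gives [2/(k+1) if k even, 0 if k odd]. Integrating term-by-term (or equivalently evaluating the antiderivative F(x) = -2*x^5/5 - 3*x^4/2 + x^3 - 3*x^2/2 + 2*x at the endpoints):
  F(1) − F(−1) = -2/5 − (-28/5) = 26/5.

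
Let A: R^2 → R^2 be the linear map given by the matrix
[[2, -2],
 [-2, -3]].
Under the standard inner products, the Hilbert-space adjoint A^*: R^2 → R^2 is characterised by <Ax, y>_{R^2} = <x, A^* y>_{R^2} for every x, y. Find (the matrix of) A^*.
A^* = A^T =
[[2, -2],
 [-2, -3]]

For real matrices with standard dot products, the defining identity <Ax, y> = <x, A^* y> gives (Ax)^T y = x^T (A^*) y, i.e. x^T A^T y = x^T (A^*) y. Since this holds for all x, y, we must have A^* = A^T. Therefore
A^* =
[[2, -2],
 [-2, -3]].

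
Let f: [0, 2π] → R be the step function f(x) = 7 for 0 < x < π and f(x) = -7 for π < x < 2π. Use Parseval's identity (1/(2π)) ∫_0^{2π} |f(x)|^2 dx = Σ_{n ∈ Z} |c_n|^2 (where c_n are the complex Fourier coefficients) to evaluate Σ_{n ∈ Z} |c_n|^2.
Σ |c_n|^2 = 49

Parseval equates the L^2 energy of f (normalised by 1/(2π)) with the ℓ^2 sum of its Fourier coefficients: (1/(2π)) ∫_0^{2π} |f|^2 = Σ |c_n|^2.
Compute the left side: (1/(2π)) [∫_0^π 7^2 dx + ∫_π^{2π} (-7)^2 dx] = (1/(2π)) · (49π + 49π) = (49 + 49)/2 = 49.
So Σ_{n ∈ Z} |c_n|^2 = 49.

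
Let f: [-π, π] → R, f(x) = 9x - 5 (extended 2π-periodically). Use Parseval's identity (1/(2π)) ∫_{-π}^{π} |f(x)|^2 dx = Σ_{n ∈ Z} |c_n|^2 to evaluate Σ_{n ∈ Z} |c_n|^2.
Σ |c_n|^2 = 27π^2 + 25

Expand and integrate term by term over [-π, π]:
  ∫ (9x)^2 dx = 81·(2π^3/3); ∫ 2·9·(-5)·x dx = 0 (odd integrand); ∫ (-5)^2 dx = 25·2π.
So (1/(2π)) ∫_{-π}^{π} (9x - 5)^2 dx = 81π^2/3 + 25 = 27π^2 + 25.
Parseval ⇒ Σ |c_n|^2 = 27π^2 + 25.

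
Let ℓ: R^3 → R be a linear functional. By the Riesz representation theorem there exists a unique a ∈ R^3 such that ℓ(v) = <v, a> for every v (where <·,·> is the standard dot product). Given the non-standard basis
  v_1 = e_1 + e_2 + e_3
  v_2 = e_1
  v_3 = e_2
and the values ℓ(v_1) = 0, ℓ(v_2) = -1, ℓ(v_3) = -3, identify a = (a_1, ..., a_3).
a = (-1, -3, 4)

Write a = (a_1, ..., a_3) in the standard basis. For each basis vector v_i, ℓ(v_i) = <v_i, a> is a linear equation in the a_j's. Collect the n equations into a matrix system V a = ℓ, where row i of V is v_i (expressed in the standard basis). Since V is invertible (lower-triangular with 1s on the diagonal, up to permutation), solve by back-substitution:
  V =
[[1, 1, 1],
 [1, 0, 0],
 [0, 1, 0]]
  V a = (0, -1, -3)
Solving gives a = (-1, -3, 4).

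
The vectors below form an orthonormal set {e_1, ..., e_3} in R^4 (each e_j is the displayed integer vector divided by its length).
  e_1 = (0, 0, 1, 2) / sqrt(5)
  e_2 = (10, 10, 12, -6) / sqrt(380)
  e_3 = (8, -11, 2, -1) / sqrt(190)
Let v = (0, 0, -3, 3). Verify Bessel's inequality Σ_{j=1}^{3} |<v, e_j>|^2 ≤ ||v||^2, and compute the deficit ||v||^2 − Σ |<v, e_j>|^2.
Σ |<v, e_j>|^2 = 99/10; ||v||^2 = 18; deficit = 81/10

Write each e_j = u_j / sqrt(<u_j, u_j>) where u_j is the displayed integer vector. Then <v, e_j> = <v, u_j> / sqrt(<u_j, u_j>), so |<v, e_j>|^2 = <v, u_j>^2 / <u_j, u_j>.
Coefficients: <v, e_1> = 3/sqrt(5), <v, e_2> = -54/sqrt(380), <v, e_3> = -9/sqrt(190).
Square and sum: Σ |<v, e_j>|^2 = 99/10.
Compute ||v||^2 = v·v = 18.
Deficit = 18 − 99/10 = 81/10 ≥ 0, confirming Bessel's inequality. (The deficit equals ||v − Σ <v,e_j> e_j||^2, the squared distance from v to span{e_j}.)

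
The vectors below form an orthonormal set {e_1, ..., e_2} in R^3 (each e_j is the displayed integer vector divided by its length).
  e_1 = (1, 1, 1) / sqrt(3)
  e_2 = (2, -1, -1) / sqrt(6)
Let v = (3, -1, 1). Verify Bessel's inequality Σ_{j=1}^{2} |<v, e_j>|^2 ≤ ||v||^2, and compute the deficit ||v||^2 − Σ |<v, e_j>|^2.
Σ |<v, e_j>|^2 = 9; ||v||^2 = 11; deficit = 2

Write each e_j = u_j / sqrt(<u_j, u_j>) where u_j is the displayed integer vector. Then <v, e_j> = <v, u_j> / sqrt(<u_j, u_j>), so |<v, e_j>|^2 = <v, u_j>^2 / <u_j, u_j>.
Coefficients: <v, e_1> = 3/sqrt(3), <v, e_2> = 6/sqrt(6).
Square and sum: Σ |<v, e_j>|^2 = 9.
Compute ||v||^2 = v·v = 11.
Deficit = 11 − 9 = 2 ≥ 0, confirming Bessel's inequality. (The deficit equals ||v − Σ <v,e_j> e_j||^2, the squared distance from v to span{e_j}.)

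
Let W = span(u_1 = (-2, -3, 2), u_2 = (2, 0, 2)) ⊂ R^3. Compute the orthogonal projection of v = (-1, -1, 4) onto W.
proj_W(v) = (-1/34, -39/17, 103/34)

Set up U = [u_1 | ... | u_2] ∈ R^(3×2). The projector onto W = col(U) is P = U (U^T U)^(-1) U^T.
Compute U^T U =
  [17, 0]
  [0, 8],
and U^T v = (13, 6).
Solve U^T U · c = U^T v for the coefficients: c = (13/17, 3/4). The projection is proj_W(v) = U c.
Check: (v - proj_W(v)) · u_1 = 0  (should be 0).
Check: (v - proj_W(v)) · u_2 = 0  (should be 0).
Result: proj_W(v) = (-1/34, -39/17, 103/34).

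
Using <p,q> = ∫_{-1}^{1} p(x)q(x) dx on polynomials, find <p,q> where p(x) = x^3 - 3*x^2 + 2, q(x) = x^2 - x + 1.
<p,q> = 26/15

Expand the product: p(x)·q(x) = x^5 - 4*x^4 + 4*x^3 - x^2 - 2*x + 2.
∫_{-1}^{1} of each monomial x^k gives [2/(k+1) if k even, 0 if k odd]. Integrating term-by-term (or equivalently evaluating the antiderivative F(x) = x^6/6 - 4*x^5/5 + x^4 - x^3/3 - x^2 + 2*x at the endpoints):
  F(1) − F(−1) = 31/30 − (-7/10) = 26/15.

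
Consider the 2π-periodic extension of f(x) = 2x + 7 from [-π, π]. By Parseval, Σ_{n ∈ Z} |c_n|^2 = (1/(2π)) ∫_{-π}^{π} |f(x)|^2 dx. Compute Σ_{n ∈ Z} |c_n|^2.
Σ |c_n|^2 = 4π^2/3 + 49

Expand and integrate term by term over [-π, π]:
  ∫ (2x)^2 dx = 4·(2π^3/3); ∫ 2·2·(7)·x dx = 0 (odd integrand); ∫ 7^2 dx = 49·2π.
So (1/(2π)) ∫_{-π}^{π} (2x + 7)^2 dx = 4π^2/3 + 49 = 4π^2/3 + 49.
Parseval ⇒ Σ |c_n|^2 = 4π^2/3 + 49.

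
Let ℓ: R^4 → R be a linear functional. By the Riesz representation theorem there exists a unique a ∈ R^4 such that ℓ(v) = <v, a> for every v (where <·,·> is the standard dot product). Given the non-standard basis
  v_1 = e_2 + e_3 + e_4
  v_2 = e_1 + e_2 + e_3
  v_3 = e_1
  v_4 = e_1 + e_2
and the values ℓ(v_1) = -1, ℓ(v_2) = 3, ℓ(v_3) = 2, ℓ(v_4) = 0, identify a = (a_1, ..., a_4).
a = (2, -2, 3, -2)

Write a = (a_1, ..., a_4) in the standard basis. For each basis vector v_i, ℓ(v_i) = <v_i, a> is a linear equation in the a_j's. Collect the n equations into a matrix system V a = ℓ, where row i of V is v_i (expressed in the standard basis). Since V is invertible (lower-triangular with 1s on the diagonal, up to permutation), solve by back-substitution:
  V =
[[0, 1, 1, 1],
 [1, 1, 1, 0],
 [1, 0, 0, 0],
 [1, 1, 0, 0]]
  V a = (-1, 3, 2, 0)
Solving gives a = (2, -2, 3, -2).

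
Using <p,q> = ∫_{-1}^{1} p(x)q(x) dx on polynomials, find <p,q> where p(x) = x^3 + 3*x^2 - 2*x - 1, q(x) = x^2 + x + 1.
<p,q> = -2/5

Expand the product: p(x)·q(x) = x^5 + 4*x^4 + 2*x^3 - 3*x - 1.
∫_{-1}^{1} of each monomial x^k gives [2/(k+1) if k even, 0 if k odd]. Integrating term-by-term (or equivalently evaluating the antiderivative F(x) = x^6/6 + 4*x^5/5 + x^4/2 - 3*x^2/2 - x at the endpoints):
  F(1) − F(−1) = -31/30 − (-19/30) = -2/5.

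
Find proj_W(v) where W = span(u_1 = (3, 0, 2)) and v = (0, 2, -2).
proj_W(v) = (-12/13, 0, -8/13)

Set up U = [u_1 | ... | u_1] ∈ R^(3×1). The projector onto W = col(U) is P = U (U^T U)^(-1) U^T.
Compute U^T U =
  [13],
and U^T v = (-4).
Solve U^T U · c = U^T v for the coefficients: c = (-4/13). The projection is proj_W(v) = U c.
Check: (v - proj_W(v)) · u_1 = 0  (should be 0).
Result: proj_W(v) = (-12/13, 0, -8/13).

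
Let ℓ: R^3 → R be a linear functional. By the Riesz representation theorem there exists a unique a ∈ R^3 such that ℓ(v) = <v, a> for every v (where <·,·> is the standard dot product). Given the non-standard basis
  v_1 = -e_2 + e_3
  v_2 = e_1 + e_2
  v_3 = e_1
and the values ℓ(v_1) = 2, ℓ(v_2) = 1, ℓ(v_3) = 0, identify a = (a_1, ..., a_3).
a = (0, 1, 3)

Write a = (a_1, ..., a_3) in the standard basis. For each basis vector v_i, ℓ(v_i) = <v_i, a> is a linear equation in the a_j's. Collect the n equations into a matrix system V a = ℓ, where row i of V is v_i (expressed in the standard basis). Since V is invertible (lower-triangular with 1s on the diagonal, up to permutation), solve by back-substitution:
  V =
[[0, -1, 1],
 [1, 1, 0],
 [1, 0, 0]]
  V a = (2, 1, 0)
Solving gives a = (0, 1, 3).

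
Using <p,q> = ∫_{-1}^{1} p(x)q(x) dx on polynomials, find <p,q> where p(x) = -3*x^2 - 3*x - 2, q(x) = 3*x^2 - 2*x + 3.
<p,q> = -108/5

Expand the product: p(x)·q(x) = -9*x^4 - 3*x^3 - 9*x^2 - 5*x - 6.
∫_{-1}^{1} of each monomial x^k gives [2/(k+1) if k even, 0 if k odd]. Integrating term-by-term (or equivalently evaluating the antiderivative F(x) = -9*x^5/5 - 3*x^4/4 - 3*x^3 - 5*x^2/2 - 6*x at the endpoints):
  F(1) − F(−1) = -281/20 − (151/20) = -108/5.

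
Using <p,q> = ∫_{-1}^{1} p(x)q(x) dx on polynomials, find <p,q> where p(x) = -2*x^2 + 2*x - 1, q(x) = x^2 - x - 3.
<p,q> = 36/5

Expand the product: p(x)·q(x) = -2*x^4 + 4*x^3 + 3*x^2 - 5*x + 3.
∫_{-1}^{1} of each monomial x^k gives [2/(k+1) if k even, 0 if k odd]. Integrating term-by-term (or equivalently evaluating the antiderivative F(x) = -2*x^5/5 + x^4 + x^3 - 5*x^2/2 + 3*x at the endpoints):
  F(1) − F(−1) = 21/10 − (-51/10) = 36/5.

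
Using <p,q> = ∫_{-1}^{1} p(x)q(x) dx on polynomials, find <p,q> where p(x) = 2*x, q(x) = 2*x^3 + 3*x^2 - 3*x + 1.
<p,q> = -12/5

Expand the product: p(x)·q(x) = 4*x^4 + 6*x^3 - 6*x^2 + 2*x.
∫_{-1}^{1} of each monomial x^k gives [2/(k+1) if k even, 0 if k odd]. Integrating term-by-term (or equivalently evaluating the antiderivative F(x) = 4*x^5/5 + 3*x^4/2 - 2*x^3 + x^2 at the endpoints):
  F(1) − F(−1) = 13/10 − (37/10) = -12/5.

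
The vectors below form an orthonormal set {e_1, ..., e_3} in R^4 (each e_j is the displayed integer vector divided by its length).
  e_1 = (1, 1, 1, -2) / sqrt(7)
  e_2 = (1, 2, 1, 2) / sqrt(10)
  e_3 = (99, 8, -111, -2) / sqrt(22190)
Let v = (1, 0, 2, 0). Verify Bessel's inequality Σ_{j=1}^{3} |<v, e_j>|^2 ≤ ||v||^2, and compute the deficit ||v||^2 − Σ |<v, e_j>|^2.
Σ |<v, e_j>|^2 = 909/317; ||v||^2 = 5; deficit = 676/317

Write each e_j = u_j / sqrt(<u_j, u_j>) where u_j is the displayed integer vector. Then <v, e_j> = <v, u_j> / sqrt(<u_j, u_j>), so |<v, e_j>|^2 = <v, u_j>^2 / <u_j, u_j>.
Coefficients: <v, e_1> = 3/sqrt(7), <v, e_2> = 3/sqrt(10), <v, e_3> = -123/sqrt(22190).
Square and sum: Σ |<v, e_j>|^2 = 909/317.
Compute ||v||^2 = v·v = 5.
Deficit = 5 − 909/317 = 676/317 ≥ 0, confirming Bessel's inequality. (The deficit equals ||v − Σ <v,e_j> e_j||^2, the squared distance from v to span{e_j}.)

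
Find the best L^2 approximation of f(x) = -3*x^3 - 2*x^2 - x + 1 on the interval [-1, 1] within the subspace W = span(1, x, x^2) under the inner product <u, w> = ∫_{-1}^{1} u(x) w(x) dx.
g(x) = -2*x^2 - 14*x/5 + 1

The best approximation g ∈ W is the orthogonal projection of f onto W. Writing g = a_0 + a_1 x + a_2 x^2, the coefficients solve the normal equations G · a = b where
  G_{ij} = <φ_i, φ_j> and b_i = <f, φ_i>, with φ_0 = 1, φ_1 = x, φ_2 = x^2.
G =
  [2, 0, 2/3]
  [0, 2/3, 0]
  [2/3, 0, 2/5],
b = (2/3, -28/15, -2/15).
Solving gives a_0 = 1, a_1 = -14/5, a_2 = -2, so
  g(x) = -2*x^2 - 14*x/5 + 1.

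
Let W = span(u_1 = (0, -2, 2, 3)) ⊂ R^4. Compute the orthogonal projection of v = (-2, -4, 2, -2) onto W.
proj_W(v) = (0, -12/17, 12/17, 18/17)

Set up U = [u_1 | ... | u_1] ∈ R^(4×1). The projector onto W = col(U) is P = U (U^T U)^(-1) U^T.
Compute U^T U =
  [17],
and U^T v = (6).
Solve U^T U · c = U^T v for the coefficients: c = (6/17). The projection is proj_W(v) = U c.
Check: (v - proj_W(v)) · u_1 = 0  (should be 0).
Result: proj_W(v) = (0, -12/17, 12/17, 18/17).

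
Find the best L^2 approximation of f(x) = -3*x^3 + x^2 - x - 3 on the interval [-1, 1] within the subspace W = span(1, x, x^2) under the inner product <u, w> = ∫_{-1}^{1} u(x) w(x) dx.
g(x) = x^2 - 14*x/5 - 3

The best approximation g ∈ W is the orthogonal projection of f onto W. Writing g = a_0 + a_1 x + a_2 x^2, the coefficients solve the normal equations G · a = b where
  G_{ij} = <φ_i, φ_j> and b_i = <f, φ_i>, with φ_0 = 1, φ_1 = x, φ_2 = x^2.
G =
  [2, 0, 2/3]
  [0, 2/3, 0]
  [2/3, 0, 2/5],
b = (-16/3, -28/15, -8/5).
Solving gives a_0 = -3, a_1 = -14/5, a_2 = 1, so
  g(x) = x^2 - 14*x/5 - 3.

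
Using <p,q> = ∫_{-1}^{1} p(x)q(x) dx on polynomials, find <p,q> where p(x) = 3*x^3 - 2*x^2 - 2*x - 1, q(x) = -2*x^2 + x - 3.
<p,q> = 64/5

Expand the product: p(x)·q(x) = -6*x^5 + 7*x^4 - 7*x^3 + 6*x^2 + 5*x + 3.
∫_{-1}^{1} of each monomial x^k gives [2/(k+1) if k even, 0 if k odd]. Integrating term-by-term (or equivalently evaluating the antiderivative F(x) = -x^6 + 7*x^5/5 - 7*x^4/4 + 2*x^3 + 5*x^2/2 + 3*x at the endpoints):
  F(1) − F(−1) = 123/20 − (-133/20) = 64/5.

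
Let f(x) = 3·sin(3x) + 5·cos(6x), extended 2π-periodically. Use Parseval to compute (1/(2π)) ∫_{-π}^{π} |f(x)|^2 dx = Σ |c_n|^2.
Σ |c_n|^2 = 17

Expand |f|^2 and use orthogonality of {sin(nx), cos(mx)} on [-π, π]:
  ∫_{-π}^{π} sin(nx)^2 dx = π, ∫ cos(mx)^2 dx = π, and cross terms integrate to 0.
So ∫_{-π}^{π} f(x)^2 dx = 3^2 · π + 5^2 · π = (9 + 25)π.
Divide by 2π: (9 + 25)/2 = 17.
By Parseval, this equals Σ |c_n|^2.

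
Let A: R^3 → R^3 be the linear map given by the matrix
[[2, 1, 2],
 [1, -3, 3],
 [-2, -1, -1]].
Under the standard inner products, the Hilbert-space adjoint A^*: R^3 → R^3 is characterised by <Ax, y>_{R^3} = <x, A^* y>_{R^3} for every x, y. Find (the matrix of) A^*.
A^* = A^T =
[[2, 1, -2],
 [1, -3, -1],
 [2, 3, -1]]

For real matrices with standard dot products, the defining identity <Ax, y> = <x, A^* y> gives (Ax)^T y = x^T (A^*) y, i.e. x^T A^T y = x^T (A^*) y. Since this holds for all x, y, we must have A^* = A^T. Therefore
A^* =
[[2, 1, -2],
 [1, -3, -1],
 [2, 3, -1]].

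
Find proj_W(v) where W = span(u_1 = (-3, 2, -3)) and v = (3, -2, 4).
proj_W(v) = (75/22, -25/11, 75/22)

Set up U = [u_1 | ... | u_1] ∈ R^(3×1). The projector onto W = col(U) is P = U (U^T U)^(-1) U^T.
Compute U^T U =
  [22],
and U^T v = (-25).
Solve U^T U · c = U^T v for the coefficients: c = (-25/22). The projection is proj_W(v) = U c.
Check: (v - proj_W(v)) · u_1 = 0  (should be 0).
Result: proj_W(v) = (75/22, -25/11, 75/22).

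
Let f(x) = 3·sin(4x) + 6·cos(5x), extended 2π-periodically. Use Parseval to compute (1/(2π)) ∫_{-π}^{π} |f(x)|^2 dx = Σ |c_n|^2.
Σ |c_n|^2 = 45/2

Expand |f|^2 and use orthogonality of {sin(nx), cos(mx)} on [-π, π]:
  ∫_{-π}^{π} sin(nx)^2 dx = π, ∫ cos(mx)^2 dx = π, and cross terms integrate to 0.
So ∫_{-π}^{π} f(x)^2 dx = 3^2 · π + 6^2 · π = (9 + 36)π.
Divide by 2π: (9 + 36)/2 = 45/2.
By Parseval, this equals Σ |c_n|^2.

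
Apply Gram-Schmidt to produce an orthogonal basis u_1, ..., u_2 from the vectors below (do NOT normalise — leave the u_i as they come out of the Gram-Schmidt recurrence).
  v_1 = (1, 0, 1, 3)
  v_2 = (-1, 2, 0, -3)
Orthogonal basis:
  u_1 = (1, 0, 1, 3)
  u_2 = (-1/11, 2, 10/11, -3/11)

Apply the Gram-Schmidt recurrence
  u_1 = v_1
  u_i = v_i − Σ_{j<i} ((v_i · u_j) / (u_j · u_j)) · u_j.

Step by step this gives:
  u_1 = (1, 0, 1, 3)
  u_2 = (-1/11, 2, 10/11, -3/11)

Orthogonality check:
  u_2 · u_1 = 0 (should be 0)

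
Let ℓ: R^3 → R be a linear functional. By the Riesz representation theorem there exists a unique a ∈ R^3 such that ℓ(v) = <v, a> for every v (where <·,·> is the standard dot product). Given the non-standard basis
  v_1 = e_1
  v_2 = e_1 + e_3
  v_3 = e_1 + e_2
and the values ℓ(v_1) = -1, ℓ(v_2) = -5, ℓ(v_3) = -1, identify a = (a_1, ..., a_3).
a = (-1, 0, -4)

Write a = (a_1, ..., a_3) in the standard basis. For each basis vector v_i, ℓ(v_i) = <v_i, a> is a linear equation in the a_j's. Collect the n equations into a matrix system V a = ℓ, where row i of V is v_i (expressed in the standard basis). Since V is invertible (lower-triangular with 1s on the diagonal, up to permutation), solve by back-substitution:
  V =
[[1, 0, 0],
 [1, 0, 1],
 [1, 1, 0]]
  V a = (-1, -5, -1)
Solving gives a = (-1, 0, -4).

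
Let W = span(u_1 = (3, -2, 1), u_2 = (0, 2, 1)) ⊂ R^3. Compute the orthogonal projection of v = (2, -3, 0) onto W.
proj_W(v) = (126/61, -180/61, -6/61)

Set up U = [u_1 | ... | u_2] ∈ R^(3×2). The projector onto W = col(U) is P = U (U^T U)^(-1) U^T.
Compute U^T U =
  [14, -3]
  [-3, 5],
and U^T v = (12, -6).
Solve U^T U · c = U^T v for the coefficients: c = (42/61, -48/61). The projection is proj_W(v) = U c.
Check: (v - proj_W(v)) · u_1 = 0  (should be 0).
Check: (v - proj_W(v)) · u_2 = 0  (should be 0).
Result: proj_W(v) = (126/61, -180/61, -6/61).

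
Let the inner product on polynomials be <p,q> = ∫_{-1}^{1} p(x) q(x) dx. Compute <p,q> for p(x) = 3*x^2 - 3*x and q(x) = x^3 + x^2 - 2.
<p,q> = -4

Expand the product: p(x)·q(x) = 3*x^5 - 3*x^3 - 6*x^2 + 6*x.
∫_{-1}^{1} of each monomial x^k gives [2/(k+1) if k even, 0 if k odd]. Integrating term-by-term (or equivalently evaluating the antiderivative F(x) = x^6/2 - 3*x^4/4 - 2*x^3 + 3*x^2 at the endpoints):
  F(1) − F(−1) = 3/4 − (19/4) = -4.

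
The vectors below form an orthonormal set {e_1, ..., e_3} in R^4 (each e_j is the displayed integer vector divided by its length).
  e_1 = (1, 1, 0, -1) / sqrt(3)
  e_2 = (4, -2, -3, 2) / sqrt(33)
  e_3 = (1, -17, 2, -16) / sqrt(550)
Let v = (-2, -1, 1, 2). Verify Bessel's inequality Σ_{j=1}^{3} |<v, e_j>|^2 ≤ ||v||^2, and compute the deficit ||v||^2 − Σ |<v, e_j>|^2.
Σ |<v, e_j>|^2 = 19/2; ||v||^2 = 10; deficit = 1/2

Write each e_j = u_j / sqrt(<u_j, u_j>) where u_j is the displayed integer vector. Then <v, e_j> = <v, u_j> / sqrt(<u_j, u_j>), so |<v, e_j>|^2 = <v, u_j>^2 / <u_j, u_j>.
Coefficients: <v, e_1> = -5/sqrt(3), <v, e_2> = -5/sqrt(33), <v, e_3> = -15/sqrt(550).
Square and sum: Σ |<v, e_j>|^2 = 19/2.
Compute ||v||^2 = v·v = 10.
Deficit = 10 − 19/2 = 1/2 ≥ 0, confirming Bessel's inequality. (The deficit equals ||v − Σ <v,e_j> e_j||^2, the squared distance from v to span{e_j}.)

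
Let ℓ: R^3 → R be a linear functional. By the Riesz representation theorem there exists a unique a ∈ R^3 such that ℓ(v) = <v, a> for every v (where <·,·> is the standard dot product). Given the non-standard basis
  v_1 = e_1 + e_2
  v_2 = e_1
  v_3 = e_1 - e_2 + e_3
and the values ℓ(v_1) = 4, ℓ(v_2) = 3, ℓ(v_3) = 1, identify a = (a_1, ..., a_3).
a = (3, 1, -1)

Write a = (a_1, ..., a_3) in the standard basis. For each basis vector v_i, ℓ(v_i) = <v_i, a> is a linear equation in the a_j's. Collect the n equations into a matrix system V a = ℓ, where row i of V is v_i (expressed in the standard basis). Since V is invertible (lower-triangular with 1s on the diagonal, up to permutation), solve by back-substitution:
  V =
[[1, 1, 0],
 [1, 0, 0],
 [1, -1, 1]]
  V a = (4, 3, 1)
Solving gives a = (3, 1, -1).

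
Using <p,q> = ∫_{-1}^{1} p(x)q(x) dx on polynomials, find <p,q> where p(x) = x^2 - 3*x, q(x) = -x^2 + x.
<p,q> = -12/5

Expand the product: p(x)·q(x) = -x^4 + 4*x^3 - 3*x^2.
∫_{-1}^{1} of each monomial x^k gives [2/(k+1) if k even, 0 if k odd]. Integrating term-by-term (or equivalently evaluating the antiderivative F(x) = -x^5/5 + x^4 - x^3 at the endpoints):
  F(1) − F(−1) = -1/5 − (11/5) = -12/5.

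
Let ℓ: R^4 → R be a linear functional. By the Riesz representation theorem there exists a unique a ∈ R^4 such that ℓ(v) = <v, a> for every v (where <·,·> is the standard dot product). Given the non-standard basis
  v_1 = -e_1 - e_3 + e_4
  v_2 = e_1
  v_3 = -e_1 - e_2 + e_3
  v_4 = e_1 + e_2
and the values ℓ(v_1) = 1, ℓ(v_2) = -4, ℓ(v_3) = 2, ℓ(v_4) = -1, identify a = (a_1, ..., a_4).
a = (-4, 3, 1, -2)

Write a = (a_1, ..., a_4) in the standard basis. For each basis vector v_i, ℓ(v_i) = <v_i, a> is a linear equation in the a_j's. Collect the n equations into a matrix system V a = ℓ, where row i of V is v_i (expressed in the standard basis). Since V is invertible (lower-triangular with 1s on the diagonal, up to permutation), solve by back-substitution:
  V =
[[-1, 0, -1, 1],
 [1, 0, 0, 0],
 [-1, -1, 1, 0],
 [1, 1, 0, 0]]
  V a = (1, -4, 2, -1)
Solving gives a = (-4, 3, 1, -2).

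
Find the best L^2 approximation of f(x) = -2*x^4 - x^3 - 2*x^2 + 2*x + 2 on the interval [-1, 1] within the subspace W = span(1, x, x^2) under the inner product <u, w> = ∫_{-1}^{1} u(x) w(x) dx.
g(x) = -26*x^2/7 + 7*x/5 + 76/35

The best approximation g ∈ W is the orthogonal projection of f onto W. Writing g = a_0 + a_1 x + a_2 x^2, the coefficients solve the normal equations G · a = b where
  G_{ij} = <φ_i, φ_j> and b_i = <f, φ_i>, with φ_0 = 1, φ_1 = x, φ_2 = x^2.
G =
  [2, 0, 2/3]
  [0, 2/3, 0]
  [2/3, 0, 2/5],
b = (28/15, 14/15, -4/105).
Solving gives a_0 = 76/35, a_1 = 7/5, a_2 = -26/7, so
  g(x) = -26*x^2/7 + 7*x/5 + 76/35.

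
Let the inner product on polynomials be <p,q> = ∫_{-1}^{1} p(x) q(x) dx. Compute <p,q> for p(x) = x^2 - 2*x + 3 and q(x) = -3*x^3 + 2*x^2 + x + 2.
<p,q> = 96/5

Expand the product: p(x)·q(x) = -3*x^5 + 8*x^4 - 12*x^3 + 6*x^2 - x + 6.
∫_{-1}^{1} of each monomial x^k gives [2/(k+1) if k even, 0 if k odd]. Integrating term-by-term (or equivalently evaluating the antiderivative F(x) = -x^6/2 + 8*x^5/5 - 3*x^4 + 2*x^3 - x^2/2 + 6*x at the endpoints):
  F(1) − F(−1) = 28/5 − (-68/5) = 96/5.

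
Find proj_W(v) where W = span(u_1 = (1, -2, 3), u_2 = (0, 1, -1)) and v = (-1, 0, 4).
proj_W(v) = (2/3, -5/3, 7/3)

Set up U = [u_1 | ... | u_2] ∈ R^(3×2). The projector onto W = col(U) is P = U (U^T U)^(-1) U^T.
Compute U^T U =
  [14, -5]
  [-5, 2],
and U^T v = (11, -4).
Solve U^T U · c = U^T v for the coefficients: c = (2/3, -1/3). The projection is proj_W(v) = U c.
Check: (v - proj_W(v)) · u_1 = 0  (should be 0).
Check: (v - proj_W(v)) · u_2 = 0  (should be 0).
Result: proj_W(v) = (2/3, -5/3, 7/3).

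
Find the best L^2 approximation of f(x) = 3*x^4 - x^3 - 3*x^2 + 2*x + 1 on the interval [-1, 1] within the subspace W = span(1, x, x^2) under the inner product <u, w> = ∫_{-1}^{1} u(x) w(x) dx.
g(x) = -3*x^2/7 + 7*x/5 + 26/35

The best approximation g ∈ W is the orthogonal projection of f onto W. Writing g = a_0 + a_1 x + a_2 x^2, the coefficients solve the normal equations G · a = b where
  G_{ij} = <φ_i, φ_j> and b_i = <f, φ_i>, with φ_0 = 1, φ_1 = x, φ_2 = x^2.
G =
  [2, 0, 2/3]
  [0, 2/3, 0]
  [2/3, 0, 2/5],
b = (6/5, 14/15, 34/105).
Solving gives a_0 = 26/35, a_1 = 7/5, a_2 = -3/7, so
  g(x) = -3*x^2/7 + 7*x/5 + 26/35.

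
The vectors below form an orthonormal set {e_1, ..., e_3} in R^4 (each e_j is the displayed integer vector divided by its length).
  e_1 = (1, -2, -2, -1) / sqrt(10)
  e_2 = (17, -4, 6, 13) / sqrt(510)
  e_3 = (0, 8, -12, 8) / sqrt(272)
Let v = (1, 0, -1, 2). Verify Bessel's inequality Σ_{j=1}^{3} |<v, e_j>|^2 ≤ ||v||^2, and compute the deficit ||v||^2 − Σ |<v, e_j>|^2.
Σ |<v, e_j>|^2 = 17/3; ||v||^2 = 6; deficit = 1/3

Write each e_j = u_j / sqrt(<u_j, u_j>) where u_j is the displayed integer vector. Then <v, e_j> = <v, u_j> / sqrt(<u_j, u_j>), so |<v, e_j>|^2 = <v, u_j>^2 / <u_j, u_j>.
Coefficients: <v, e_1> = 1/sqrt(10), <v, e_2> = 37/sqrt(510), <v, e_3> = 28/sqrt(272).
Square and sum: Σ |<v, e_j>|^2 = 17/3.
Compute ||v||^2 = v·v = 6.
Deficit = 6 − 17/3 = 1/3 ≥ 0, confirming Bessel's inequality. (The deficit equals ||v − Σ <v,e_j> e_j||^2, the squared distance from v to span{e_j}.)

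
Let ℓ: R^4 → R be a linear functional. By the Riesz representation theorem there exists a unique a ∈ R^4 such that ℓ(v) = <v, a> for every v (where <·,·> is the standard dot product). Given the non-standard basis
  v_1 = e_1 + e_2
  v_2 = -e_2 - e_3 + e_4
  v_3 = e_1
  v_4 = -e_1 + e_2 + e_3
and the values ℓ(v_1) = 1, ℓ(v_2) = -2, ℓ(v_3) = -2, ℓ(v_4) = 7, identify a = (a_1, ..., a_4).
a = (-2, 3, 2, 3)

Write a = (a_1, ..., a_4) in the standard basis. For each basis vector v_i, ℓ(v_i) = <v_i, a> is a linear equation in the a_j's. Collect the n equations into a matrix system V a = ℓ, where row i of V is v_i (expressed in the standard basis). Since V is invertible (lower-triangular with 1s on the diagonal, up to permutation), solve by back-substitution:
  V =
[[1, 1, 0, 0],
 [0, -1, -1, 1],
 [1, 0, 0, 0],
 [-1, 1, 1, 0]]
  V a = (1, -2, -2, 7)
Solving gives a = (-2, 3, 2, 3).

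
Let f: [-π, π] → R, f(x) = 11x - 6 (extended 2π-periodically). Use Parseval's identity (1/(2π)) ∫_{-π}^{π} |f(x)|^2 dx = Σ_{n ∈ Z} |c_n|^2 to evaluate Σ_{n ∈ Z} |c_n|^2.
Σ |c_n|^2 = 121π^2/3 + 36

Expand and integrate term by term over [-π, π]:
  ∫ (11x)^2 dx = 121·(2π^3/3); ∫ 2·11·(-6)·x dx = 0 (odd integrand); ∫ (-6)^2 dx = 36·2π.
So (1/(2π)) ∫_{-π}^{π} (11x - 6)^2 dx = 121π^2/3 + 36 = 121π^2/3 + 36.
Parseval ⇒ Σ |c_n|^2 = 121π^2/3 + 36.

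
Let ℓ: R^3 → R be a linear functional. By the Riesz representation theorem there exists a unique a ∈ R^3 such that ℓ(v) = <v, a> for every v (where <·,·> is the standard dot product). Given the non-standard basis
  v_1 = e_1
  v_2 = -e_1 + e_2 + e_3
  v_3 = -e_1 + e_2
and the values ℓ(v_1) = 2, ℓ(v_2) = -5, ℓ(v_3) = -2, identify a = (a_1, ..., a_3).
a = (2, 0, -3)

Write a = (a_1, ..., a_3) in the standard basis. For each basis vector v_i, ℓ(v_i) = <v_i, a> is a linear equation in the a_j's. Collect the n equations into a matrix system V a = ℓ, where row i of V is v_i (expressed in the standard basis). Since V is invertible (lower-triangular with 1s on the diagonal, up to permutation), solve by back-substitution:
  V =
[[1, 0, 0],
 [-1, 1, 1],
 [-1, 1, 0]]
  V a = (2, -5, -2)
Solving gives a = (2, 0, -3).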